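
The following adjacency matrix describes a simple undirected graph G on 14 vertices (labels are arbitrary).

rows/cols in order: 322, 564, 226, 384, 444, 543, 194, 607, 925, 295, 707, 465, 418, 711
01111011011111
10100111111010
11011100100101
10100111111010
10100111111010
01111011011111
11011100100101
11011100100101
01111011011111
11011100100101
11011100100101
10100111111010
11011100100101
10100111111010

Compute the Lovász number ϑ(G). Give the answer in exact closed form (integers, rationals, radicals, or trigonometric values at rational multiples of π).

N(418) = {322, 564, 384, 444, 543, 925, 465, 711}, |N(418)| = 8.
Vertex 194 has 8 neighbors: 322, 564, 384, 444, 543, 925, 465, 711.
N(322) = {564, 226, 384, 444, 194, 607, 295, 707, 465, 418, 711}, |N(322)| = 11.
deg(707) = 8; N(707) = {322, 564, 384, 444, 543, 925, 465, 711}.
3 parts of sizes [6, 5, 3]; α(G) = 6 = ϑ (perfect).
ϑ(G) ≈ 6.000000000.
α=6, χ(Ḡ)=6; ϑ=6 lies between (collapsed).

6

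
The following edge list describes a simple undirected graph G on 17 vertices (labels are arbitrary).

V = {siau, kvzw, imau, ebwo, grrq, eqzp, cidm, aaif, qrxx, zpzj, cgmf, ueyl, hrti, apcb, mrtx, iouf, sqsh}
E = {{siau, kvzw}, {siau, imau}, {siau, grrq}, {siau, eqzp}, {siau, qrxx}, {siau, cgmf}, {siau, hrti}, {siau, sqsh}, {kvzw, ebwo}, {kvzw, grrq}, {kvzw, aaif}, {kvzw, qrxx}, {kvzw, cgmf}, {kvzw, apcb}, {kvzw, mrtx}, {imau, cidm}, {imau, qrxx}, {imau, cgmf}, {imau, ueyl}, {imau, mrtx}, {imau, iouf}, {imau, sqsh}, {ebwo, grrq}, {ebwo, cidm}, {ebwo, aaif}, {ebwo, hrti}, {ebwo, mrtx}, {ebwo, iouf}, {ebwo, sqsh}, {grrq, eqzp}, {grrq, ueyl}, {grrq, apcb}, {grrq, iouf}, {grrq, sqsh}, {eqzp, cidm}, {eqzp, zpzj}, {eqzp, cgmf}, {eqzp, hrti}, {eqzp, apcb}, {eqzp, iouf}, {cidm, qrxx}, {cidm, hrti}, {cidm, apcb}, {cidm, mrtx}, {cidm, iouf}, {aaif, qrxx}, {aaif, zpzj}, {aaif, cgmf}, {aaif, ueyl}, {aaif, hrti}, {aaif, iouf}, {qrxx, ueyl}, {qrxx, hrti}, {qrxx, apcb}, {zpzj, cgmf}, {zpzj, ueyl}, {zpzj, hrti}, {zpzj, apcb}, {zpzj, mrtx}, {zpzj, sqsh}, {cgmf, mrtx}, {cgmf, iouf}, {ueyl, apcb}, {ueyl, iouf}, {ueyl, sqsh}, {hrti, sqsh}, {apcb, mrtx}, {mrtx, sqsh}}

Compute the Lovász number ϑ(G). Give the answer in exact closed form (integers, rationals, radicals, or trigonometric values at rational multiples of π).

deg(grrq) = 8; N(grrq) = {siau, kvzw, ebwo, eqzp, ueyl, apcb, iouf, sqsh}.
deg(aaif) = 8; N(aaif) = {kvzw, ebwo, qrxx, zpzj, cgmf, ueyl, hrti, iouf}.
Vertex cidm has 8 neighbors: imau, ebwo, eqzp, qrxx, hrti, apcb, mrtx, iouf.
deg(imau) = 8; N(imau) = {siau, cidm, qrxx, cgmf, ueyl, mrtx, iouf, sqsh}.
G on 17 vertices is 8-regular; SR(17,8,3,4) — a Paley graph.
spec(A) ≈ [8.0, 1.562, -2.562] (distinct, 3 d.p.).
Lovász (edge-transitive): ϑ = −17·(-sqrt(17)/2 - 1/2)/((8)−(-sqrt(17)/2 - 1/2)) = sqrt(17).
≈ 4.1231056 (to 7 d.p.).

sqrt(17)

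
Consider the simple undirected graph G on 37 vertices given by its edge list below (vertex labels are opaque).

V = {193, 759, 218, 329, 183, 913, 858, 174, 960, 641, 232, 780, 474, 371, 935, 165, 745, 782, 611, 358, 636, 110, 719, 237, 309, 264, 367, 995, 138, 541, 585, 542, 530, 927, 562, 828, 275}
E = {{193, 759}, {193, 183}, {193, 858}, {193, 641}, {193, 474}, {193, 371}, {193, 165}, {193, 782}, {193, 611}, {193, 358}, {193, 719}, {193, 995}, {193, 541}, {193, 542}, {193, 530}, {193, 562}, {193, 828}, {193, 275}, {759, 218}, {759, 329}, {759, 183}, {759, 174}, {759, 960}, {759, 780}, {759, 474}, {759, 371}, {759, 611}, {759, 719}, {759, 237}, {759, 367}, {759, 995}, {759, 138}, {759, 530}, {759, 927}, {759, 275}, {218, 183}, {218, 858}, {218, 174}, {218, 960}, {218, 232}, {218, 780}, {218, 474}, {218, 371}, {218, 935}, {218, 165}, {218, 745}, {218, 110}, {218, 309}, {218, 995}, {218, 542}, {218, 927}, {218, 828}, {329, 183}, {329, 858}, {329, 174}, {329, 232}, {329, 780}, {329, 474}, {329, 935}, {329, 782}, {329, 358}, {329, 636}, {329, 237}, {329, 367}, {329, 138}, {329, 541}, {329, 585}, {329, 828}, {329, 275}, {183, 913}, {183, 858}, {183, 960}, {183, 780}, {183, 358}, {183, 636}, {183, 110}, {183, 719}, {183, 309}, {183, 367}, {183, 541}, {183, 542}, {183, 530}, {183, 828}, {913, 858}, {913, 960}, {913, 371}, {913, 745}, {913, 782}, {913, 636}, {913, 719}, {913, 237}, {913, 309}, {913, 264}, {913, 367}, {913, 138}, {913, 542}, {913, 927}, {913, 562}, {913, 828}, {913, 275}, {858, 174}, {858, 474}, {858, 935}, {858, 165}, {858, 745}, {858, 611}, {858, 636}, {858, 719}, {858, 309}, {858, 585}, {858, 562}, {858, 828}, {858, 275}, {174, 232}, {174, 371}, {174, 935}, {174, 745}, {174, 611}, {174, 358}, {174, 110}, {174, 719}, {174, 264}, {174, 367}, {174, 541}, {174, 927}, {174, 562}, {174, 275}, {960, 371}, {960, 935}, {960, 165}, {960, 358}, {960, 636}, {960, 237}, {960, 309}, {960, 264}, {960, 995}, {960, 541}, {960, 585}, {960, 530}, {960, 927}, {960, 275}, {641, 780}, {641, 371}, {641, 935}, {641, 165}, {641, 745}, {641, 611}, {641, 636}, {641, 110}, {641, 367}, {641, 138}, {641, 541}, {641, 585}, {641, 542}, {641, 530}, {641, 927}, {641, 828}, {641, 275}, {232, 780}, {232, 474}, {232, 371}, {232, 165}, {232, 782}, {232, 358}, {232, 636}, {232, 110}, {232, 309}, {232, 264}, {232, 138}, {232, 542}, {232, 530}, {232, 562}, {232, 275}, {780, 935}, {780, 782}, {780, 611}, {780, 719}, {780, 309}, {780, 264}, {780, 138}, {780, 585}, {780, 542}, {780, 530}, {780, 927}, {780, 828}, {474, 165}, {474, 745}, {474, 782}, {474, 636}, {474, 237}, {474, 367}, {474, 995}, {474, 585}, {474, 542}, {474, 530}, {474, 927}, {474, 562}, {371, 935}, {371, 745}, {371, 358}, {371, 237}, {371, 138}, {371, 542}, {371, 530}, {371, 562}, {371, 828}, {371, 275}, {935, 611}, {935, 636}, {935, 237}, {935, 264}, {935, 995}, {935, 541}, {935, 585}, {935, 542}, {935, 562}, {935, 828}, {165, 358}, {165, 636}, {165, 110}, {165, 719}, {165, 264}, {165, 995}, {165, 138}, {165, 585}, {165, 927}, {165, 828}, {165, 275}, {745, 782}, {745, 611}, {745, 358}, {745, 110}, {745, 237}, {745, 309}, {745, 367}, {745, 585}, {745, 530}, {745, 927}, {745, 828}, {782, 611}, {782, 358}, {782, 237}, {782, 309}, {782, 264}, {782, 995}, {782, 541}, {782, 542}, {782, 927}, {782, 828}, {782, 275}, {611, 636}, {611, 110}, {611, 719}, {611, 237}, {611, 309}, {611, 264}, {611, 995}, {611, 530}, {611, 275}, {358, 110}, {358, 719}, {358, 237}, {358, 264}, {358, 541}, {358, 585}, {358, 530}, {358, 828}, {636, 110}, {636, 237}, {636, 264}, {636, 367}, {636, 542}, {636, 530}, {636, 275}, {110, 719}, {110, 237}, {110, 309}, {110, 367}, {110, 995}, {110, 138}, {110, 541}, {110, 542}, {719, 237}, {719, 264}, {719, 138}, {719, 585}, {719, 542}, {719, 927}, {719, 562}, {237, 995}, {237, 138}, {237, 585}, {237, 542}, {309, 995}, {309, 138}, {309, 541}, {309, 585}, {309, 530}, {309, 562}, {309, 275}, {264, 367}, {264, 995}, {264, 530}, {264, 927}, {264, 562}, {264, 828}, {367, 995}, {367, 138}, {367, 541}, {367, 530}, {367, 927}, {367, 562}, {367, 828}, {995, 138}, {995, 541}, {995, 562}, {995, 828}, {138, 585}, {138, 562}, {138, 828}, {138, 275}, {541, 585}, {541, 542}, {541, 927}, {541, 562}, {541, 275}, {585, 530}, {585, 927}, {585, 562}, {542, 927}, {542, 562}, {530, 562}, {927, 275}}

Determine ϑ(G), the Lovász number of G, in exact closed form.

N(138) = {759, 329, 913, 641, 232, 780, 371, 165, 110, 719, 237, 309, 367, 995, 585, 562, 828, 275}, |N(138)| = 18.
deg(995) = 18; N(995) = {193, 759, 218, 960, 474, 935, 165, 782, 611, 110, 237, 309, 264, 367, 138, 541, 562, 828}.
Vertex 927 has 18 neighbors: 759, 218, 913, 174, 960, 641, 780, 474, 165, 745, 782, 719, 264, 367, 541, 585, 542, 275.
Vertex 371 has 18 neighbors: 193, 759, 218, 913, 174, 960, 641, 232, 935, 745, 358, 237, 138, 542, 530, 562, 828, 275.
G on 37 vertices is 18-regular; SR(37,18,8,9) — a Paley graph.
spec(A) ≈ [18.0, 2.54138, -3.54138] (distinct, 5 d.p.).
λ_max=18, λ_min=-sqrt(37)/2 - 1/2; ϑ = −37·λ_min/(λ_max−λ_min) = sqrt(37).
ϑ(G) ≈ 6.082762530.

sqrt(37)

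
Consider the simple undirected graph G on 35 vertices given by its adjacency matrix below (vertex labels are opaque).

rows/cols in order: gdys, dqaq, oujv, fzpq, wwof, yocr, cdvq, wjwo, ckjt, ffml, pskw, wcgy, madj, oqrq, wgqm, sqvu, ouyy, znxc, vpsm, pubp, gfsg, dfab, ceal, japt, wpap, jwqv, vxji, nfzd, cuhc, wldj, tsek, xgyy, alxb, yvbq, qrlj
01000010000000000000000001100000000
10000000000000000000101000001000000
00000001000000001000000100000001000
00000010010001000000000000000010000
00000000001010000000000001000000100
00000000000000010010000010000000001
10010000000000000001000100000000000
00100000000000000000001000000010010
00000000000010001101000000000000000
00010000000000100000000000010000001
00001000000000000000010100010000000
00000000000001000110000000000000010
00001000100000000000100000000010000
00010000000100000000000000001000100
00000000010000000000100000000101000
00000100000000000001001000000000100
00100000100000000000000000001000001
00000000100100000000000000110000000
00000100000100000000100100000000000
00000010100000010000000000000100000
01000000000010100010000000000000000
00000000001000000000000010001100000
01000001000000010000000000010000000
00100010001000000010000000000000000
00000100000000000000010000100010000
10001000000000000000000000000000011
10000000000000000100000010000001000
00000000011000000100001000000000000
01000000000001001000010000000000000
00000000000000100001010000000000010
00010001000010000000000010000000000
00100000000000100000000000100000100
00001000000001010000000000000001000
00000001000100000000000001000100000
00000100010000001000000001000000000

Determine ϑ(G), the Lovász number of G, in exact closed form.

15

Vertex madj has 4 neighbors: wwof, ckjt, gfsg, tsek.
N(yvbq) = {wjwo, wcgy, jwqv, wldj}, |N(yvbq)| = 4.
Vertex oqrq has 4 neighbors: fzpq, wcgy, cuhc, alxb.
deg(ceal) = 4; N(ceal) = {dqaq, wjwo, sqvu, nfzd}.
Regular of degree 4 on 35 vertices: Kneser-type, 3-subsets of [7].
A has 4 distinct eigenvalues ≈ [4.0, 2.0, -1.0, -3.0].
Lovász: ϑ = −35(-3)/(4+-1*(-3)) = 15.
= 15.00000000… (decimal).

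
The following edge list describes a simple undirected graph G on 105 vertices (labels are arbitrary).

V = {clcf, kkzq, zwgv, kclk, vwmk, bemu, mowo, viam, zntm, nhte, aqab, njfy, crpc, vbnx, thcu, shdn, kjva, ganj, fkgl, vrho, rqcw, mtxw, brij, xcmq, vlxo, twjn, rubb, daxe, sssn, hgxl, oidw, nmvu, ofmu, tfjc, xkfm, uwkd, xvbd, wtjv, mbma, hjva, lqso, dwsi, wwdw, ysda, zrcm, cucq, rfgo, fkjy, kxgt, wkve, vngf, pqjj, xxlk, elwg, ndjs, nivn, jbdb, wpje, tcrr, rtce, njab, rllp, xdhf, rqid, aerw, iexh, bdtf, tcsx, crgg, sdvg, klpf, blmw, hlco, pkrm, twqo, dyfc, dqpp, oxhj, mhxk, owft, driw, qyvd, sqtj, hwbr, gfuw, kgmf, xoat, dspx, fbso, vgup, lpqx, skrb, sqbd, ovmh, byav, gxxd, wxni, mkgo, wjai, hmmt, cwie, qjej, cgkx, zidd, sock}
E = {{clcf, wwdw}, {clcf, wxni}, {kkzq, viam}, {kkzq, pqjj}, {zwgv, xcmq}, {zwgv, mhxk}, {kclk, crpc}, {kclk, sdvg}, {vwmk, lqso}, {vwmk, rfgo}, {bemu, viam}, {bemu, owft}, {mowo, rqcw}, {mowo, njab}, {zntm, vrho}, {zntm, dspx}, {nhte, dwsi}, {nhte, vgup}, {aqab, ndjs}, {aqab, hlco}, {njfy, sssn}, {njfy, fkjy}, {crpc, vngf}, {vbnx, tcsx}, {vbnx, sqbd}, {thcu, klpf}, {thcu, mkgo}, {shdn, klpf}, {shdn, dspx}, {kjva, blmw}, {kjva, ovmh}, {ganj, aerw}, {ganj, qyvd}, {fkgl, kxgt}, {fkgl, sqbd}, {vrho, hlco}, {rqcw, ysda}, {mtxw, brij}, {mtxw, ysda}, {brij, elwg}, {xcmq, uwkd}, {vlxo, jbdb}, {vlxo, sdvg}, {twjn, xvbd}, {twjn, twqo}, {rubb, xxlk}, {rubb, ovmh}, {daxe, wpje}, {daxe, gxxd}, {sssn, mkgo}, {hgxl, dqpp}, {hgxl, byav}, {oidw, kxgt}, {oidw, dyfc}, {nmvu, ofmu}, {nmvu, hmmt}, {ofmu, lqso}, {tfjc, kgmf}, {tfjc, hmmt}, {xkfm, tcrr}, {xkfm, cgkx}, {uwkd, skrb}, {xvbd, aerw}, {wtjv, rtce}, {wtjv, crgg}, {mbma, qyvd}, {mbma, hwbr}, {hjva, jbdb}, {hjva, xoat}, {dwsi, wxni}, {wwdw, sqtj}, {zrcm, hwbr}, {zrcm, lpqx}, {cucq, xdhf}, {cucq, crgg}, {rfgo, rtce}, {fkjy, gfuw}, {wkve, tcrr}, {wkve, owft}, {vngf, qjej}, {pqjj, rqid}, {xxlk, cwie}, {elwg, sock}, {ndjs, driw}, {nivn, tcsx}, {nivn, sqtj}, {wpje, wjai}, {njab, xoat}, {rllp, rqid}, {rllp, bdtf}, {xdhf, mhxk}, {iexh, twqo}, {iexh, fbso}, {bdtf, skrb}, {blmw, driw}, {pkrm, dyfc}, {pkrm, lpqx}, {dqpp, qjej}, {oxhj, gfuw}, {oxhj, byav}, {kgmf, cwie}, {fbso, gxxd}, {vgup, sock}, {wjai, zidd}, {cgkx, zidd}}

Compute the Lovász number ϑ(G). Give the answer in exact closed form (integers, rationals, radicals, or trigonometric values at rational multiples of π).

105*cos(pi/105)/(cos(pi/105) + 1)

Vertex shdn has 2 neighbors: klpf, dspx.
N(tfjc) = {kgmf, hmmt}, |N(tfjc)| = 2.
deg(nhte) = 2; N(nhte) = {dwsi, vgup}.
N(xxlk) = {rubb, cwie}, |N(xxlk)| = 2.
Every vertex has degree 2 (N=105); this is C_{105}, the 105-cycle.
The 53 distinct eigenvalues: [2.0, 1.99642, 1.985694, 1.967859, 1.94298, 1.911146, 1.87247, 1.827091, 1.775172, 1.716898, 1.652478, 1.582142, 1.506143, 1.424752, 1.338261, 1.24698, 1.151234, 1.051368, 0.947737, 0.840714, 0.730682, 0.618034, 0.503174, 0.386512, 0.268467, 0.14946, 0.029919, -0.08973, -0.209057, -0.327636, -0.445042, -0.560855, -0.67466, -0.78605, -0.894626, -1.0, -1.101794, -1.199644, -1.293199, -1.382125, -1.466104, -1.544834, -1.618034, -1.685442, -1.746816, -1.801938, -1.850609, -1.892655, -1.927926, -1.956295, -1.977662, -1.991949, -1.999105].
λ_max=2, λ_min=-2*cos(pi/105); ϑ = −105·λ_min/(λ_max−λ_min) = 105*cos(pi/105)/(cos(pi/105) + 1).
ϑ(G) ≈ 52.488248718.
Lovász sandwich 52 ≤ 105*cos(pi/105)/(cos(pi/105) + 1) ≤ 53: both strict.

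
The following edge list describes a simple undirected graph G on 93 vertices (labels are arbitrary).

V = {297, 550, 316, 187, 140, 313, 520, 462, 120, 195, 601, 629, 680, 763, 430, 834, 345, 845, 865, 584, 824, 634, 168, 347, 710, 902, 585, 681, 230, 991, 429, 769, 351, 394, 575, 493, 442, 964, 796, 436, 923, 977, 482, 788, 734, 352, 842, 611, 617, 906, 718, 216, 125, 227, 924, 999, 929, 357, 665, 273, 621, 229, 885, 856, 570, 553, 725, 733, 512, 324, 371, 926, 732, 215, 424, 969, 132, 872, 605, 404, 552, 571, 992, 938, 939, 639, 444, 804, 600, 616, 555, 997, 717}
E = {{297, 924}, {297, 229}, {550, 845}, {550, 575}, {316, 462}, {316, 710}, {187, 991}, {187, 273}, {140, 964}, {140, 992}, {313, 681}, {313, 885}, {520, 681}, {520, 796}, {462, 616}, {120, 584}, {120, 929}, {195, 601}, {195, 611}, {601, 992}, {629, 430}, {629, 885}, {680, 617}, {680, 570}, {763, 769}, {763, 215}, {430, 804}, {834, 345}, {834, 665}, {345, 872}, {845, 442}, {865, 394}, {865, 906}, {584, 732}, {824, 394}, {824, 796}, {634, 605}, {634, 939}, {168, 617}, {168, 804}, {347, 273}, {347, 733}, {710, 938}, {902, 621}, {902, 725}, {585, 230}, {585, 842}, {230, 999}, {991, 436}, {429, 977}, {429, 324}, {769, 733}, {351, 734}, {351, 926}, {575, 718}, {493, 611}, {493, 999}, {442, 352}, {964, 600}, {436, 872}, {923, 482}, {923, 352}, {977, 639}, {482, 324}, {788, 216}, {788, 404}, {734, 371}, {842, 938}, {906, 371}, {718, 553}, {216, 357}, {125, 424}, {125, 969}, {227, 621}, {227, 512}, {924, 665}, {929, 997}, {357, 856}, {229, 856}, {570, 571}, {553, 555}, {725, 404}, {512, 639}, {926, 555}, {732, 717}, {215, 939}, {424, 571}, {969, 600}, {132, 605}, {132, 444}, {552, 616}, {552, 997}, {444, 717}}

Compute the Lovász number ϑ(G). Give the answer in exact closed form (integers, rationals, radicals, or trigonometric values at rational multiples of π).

Vertex 229 has 2 neighbors: 297, 856.
Vertex 297 has 2 neighbors: 924, 229.
deg(992) = 2; N(992) = {140, 601}.
Vertex 168 has 2 neighbors: 617, 804.
93-vertex 2-regular graph: this is C_{93}, the 93-cycle.
The 47 distinct eigenvalues: [2.0, 1.995, 1.982, 1.959, 1.927, 1.887, 1.838, 1.78, 1.715, 1.642, 1.561, 1.473, 1.378, 1.277, 1.17, 1.058, 0.941, 0.82, 0.695, 0.566, 0.436, 0.303, 0.169, 0.034, -0.101, -0.236, -0.369, -0.501, -0.631, -0.758, -0.881, -1.0, -1.115, -1.224, -1.328, -1.426, -1.518, -1.602, -1.679, -1.749, -1.81, -1.864, -1.908, -1.944, -1.972, -1.99, -1.999].
ϑ = −N·λ_min/(λ_max−λ_min) = −93·(-2*cos(pi/93))/(2−(-2*cos(pi/93))) = 93*cos(pi/93)/(cos(pi/93) + 1).
≈ 46.486731879 (to 9 d.p.).
Check 46 ≤ 93*cos(pi/93)/(cos(pi/93) + 1) ≤ 47: both strict.

93*cos(pi/93)/(cos(pi/93) + 1)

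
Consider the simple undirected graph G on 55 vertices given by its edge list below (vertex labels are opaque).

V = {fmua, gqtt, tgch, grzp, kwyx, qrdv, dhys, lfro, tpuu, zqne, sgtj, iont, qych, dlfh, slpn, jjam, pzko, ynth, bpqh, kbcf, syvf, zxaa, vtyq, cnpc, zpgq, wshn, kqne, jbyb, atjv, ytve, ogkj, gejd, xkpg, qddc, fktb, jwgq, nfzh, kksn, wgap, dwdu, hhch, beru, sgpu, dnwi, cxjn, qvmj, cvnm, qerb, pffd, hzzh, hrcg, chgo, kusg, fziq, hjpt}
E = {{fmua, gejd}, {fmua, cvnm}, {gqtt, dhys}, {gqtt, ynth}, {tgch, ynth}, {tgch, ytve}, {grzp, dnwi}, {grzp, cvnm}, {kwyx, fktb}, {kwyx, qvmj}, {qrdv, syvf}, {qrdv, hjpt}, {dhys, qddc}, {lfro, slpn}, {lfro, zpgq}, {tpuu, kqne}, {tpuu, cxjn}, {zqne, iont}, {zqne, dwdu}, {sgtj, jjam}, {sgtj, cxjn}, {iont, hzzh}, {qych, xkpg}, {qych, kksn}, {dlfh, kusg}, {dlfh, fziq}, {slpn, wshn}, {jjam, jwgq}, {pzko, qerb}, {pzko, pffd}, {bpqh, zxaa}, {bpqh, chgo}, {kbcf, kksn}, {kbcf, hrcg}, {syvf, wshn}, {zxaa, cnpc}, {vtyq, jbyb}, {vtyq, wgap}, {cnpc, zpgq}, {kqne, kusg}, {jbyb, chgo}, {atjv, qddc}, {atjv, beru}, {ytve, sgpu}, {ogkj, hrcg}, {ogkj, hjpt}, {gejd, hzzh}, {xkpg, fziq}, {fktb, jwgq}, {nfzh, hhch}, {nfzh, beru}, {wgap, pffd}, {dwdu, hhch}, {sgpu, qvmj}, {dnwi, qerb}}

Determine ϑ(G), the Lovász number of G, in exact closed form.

55*cos(pi/55)/(cos(pi/55) + 1)

N(qvmj) = {kwyx, sgpu}, |N(qvmj)| = 2.
Vertex ytve has 2 neighbors: tgch, sgpu.
N(fmua) = {gejd, cvnm}, |N(fmua)| = 2.
deg(zqne) = 2; N(zqne) = {iont, dwdu}.
55-vertex 2-regular graph: connected 2-regular on 55 ⇒ C_{55}.
Distinct eigenvalues (to 6 d.p.): [2.0, 1.986963, 1.948024, 1.883689, 1.794797, 1.682507, 1.548283, 1.393875, 1.221296, 1.032795, 0.83083, 0.618034, 0.397181, 0.17115, -0.057112, -0.28463, -0.508437, -0.725615, -0.933335, -1.128886, -1.309721, -1.473482, -1.618034, -1.741492, -1.842247, -1.918986, -1.970708, -1.996738].
ϑ = −N·λ_min/(λ_max−λ_min) = −55·(-2*cos(pi/55))/(2−(-2*cos(pi/55))) = 55*cos(pi/55)/(cos(pi/55) + 1).
= 27.47755688… (decimal).
Sandwich: α(G)=27 ≤ ϑ(G)=55*cos(pi/55)/(cos(pi/55) + 1) ≤ χ(Ḡ)=28 (both strict).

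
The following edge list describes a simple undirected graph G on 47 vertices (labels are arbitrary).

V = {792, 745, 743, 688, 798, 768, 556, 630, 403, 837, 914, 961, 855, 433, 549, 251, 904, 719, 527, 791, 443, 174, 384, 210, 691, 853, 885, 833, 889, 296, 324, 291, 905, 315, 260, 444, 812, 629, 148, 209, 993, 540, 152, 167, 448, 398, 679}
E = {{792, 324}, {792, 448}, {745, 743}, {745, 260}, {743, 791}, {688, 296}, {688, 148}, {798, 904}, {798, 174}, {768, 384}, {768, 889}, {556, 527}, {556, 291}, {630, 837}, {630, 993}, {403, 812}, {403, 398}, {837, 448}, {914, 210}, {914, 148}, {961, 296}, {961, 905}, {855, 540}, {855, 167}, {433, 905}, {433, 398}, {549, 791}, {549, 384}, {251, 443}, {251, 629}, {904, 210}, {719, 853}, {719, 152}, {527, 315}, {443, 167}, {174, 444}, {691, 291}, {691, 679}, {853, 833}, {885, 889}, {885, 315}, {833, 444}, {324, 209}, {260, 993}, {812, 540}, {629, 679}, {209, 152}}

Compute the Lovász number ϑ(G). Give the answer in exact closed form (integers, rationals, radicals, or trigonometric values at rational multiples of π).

47*cos(pi/47)/(cos(pi/47) + 1)

deg(837) = 2; N(837) = {630, 448}.
deg(540) = 2; N(540) = {855, 812}.
deg(260) = 2; N(260) = {745, 993}.
N(167) = {855, 443}, |N(167)| = 2.
47-vertex 2-regular graph: connected 2-regular on 47 ⇒ C_{47}.
spec(A) ≈ [2.0, 1.98215, 1.92894, 1.8413, 1.7208, 1.5696, 1.39038, 1.18636, 0.96116, 0.71882, 0.46364, 0.20019, -0.06683, -0.33266, -0.59255, -0.84187, -1.07616, -1.29126, -1.4833, -1.64888, -1.78504, -1.88934, -1.95992, -1.99553] (distinct, 5 d.p.).
−47·(-2*cos(pi/47)) / ((2)−(-2*cos(pi/47))) = 47*cos(pi/47)/(cos(pi/47) + 1) = ϑ(G).
ϑ(G) ≈ 23.473731.
23 ≤ 47*cos(pi/47)/(cos(pi/47) + 1) ≤ 24: both strict.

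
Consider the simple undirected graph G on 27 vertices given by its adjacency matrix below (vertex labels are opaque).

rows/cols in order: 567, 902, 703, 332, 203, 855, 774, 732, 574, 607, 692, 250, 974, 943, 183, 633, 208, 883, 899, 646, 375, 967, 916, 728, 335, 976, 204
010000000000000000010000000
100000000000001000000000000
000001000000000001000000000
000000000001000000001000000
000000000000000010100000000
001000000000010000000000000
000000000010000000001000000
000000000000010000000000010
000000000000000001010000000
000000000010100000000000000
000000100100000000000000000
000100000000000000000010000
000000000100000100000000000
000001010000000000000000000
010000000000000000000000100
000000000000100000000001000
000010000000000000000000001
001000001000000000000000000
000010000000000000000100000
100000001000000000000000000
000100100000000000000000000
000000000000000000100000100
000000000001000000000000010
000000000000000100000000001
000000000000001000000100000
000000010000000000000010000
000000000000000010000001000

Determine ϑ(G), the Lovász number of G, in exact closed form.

N(183) = {902, 335}, |N(183)| = 2.
N(855) = {703, 943}, |N(855)| = 2.
Vertex 943 has 2 neighbors: 855, 732.
deg(703) = 2; N(703) = {855, 883}.
Regular of degree 2 on 27 vertices: a single 27-cycle (edge-transitive).
Distinct eigenvalues (to 5 d.p.): [2.0, 1.94609, 1.78727, 1.53209, 1.19432, 0.79216, 0.3473, -0.11629, -0.57361, -1.0, -1.37248, -1.67098, -1.87939, -1.98648].
λ_max=2, λ_min=-2*cos(pi/27); ϑ = −27·λ_min/(λ_max−λ_min) = 27*cos(pi/27)/(cos(pi/27) + 1).
= 13.4542… (decimal).
Sandwich: α(G)=13 ≤ ϑ(G)=27*cos(pi/27)/(cos(pi/27) + 1) ≤ χ(Ḡ)=14 (both strict).

27*cos(pi/27)/(cos(pi/27) + 1)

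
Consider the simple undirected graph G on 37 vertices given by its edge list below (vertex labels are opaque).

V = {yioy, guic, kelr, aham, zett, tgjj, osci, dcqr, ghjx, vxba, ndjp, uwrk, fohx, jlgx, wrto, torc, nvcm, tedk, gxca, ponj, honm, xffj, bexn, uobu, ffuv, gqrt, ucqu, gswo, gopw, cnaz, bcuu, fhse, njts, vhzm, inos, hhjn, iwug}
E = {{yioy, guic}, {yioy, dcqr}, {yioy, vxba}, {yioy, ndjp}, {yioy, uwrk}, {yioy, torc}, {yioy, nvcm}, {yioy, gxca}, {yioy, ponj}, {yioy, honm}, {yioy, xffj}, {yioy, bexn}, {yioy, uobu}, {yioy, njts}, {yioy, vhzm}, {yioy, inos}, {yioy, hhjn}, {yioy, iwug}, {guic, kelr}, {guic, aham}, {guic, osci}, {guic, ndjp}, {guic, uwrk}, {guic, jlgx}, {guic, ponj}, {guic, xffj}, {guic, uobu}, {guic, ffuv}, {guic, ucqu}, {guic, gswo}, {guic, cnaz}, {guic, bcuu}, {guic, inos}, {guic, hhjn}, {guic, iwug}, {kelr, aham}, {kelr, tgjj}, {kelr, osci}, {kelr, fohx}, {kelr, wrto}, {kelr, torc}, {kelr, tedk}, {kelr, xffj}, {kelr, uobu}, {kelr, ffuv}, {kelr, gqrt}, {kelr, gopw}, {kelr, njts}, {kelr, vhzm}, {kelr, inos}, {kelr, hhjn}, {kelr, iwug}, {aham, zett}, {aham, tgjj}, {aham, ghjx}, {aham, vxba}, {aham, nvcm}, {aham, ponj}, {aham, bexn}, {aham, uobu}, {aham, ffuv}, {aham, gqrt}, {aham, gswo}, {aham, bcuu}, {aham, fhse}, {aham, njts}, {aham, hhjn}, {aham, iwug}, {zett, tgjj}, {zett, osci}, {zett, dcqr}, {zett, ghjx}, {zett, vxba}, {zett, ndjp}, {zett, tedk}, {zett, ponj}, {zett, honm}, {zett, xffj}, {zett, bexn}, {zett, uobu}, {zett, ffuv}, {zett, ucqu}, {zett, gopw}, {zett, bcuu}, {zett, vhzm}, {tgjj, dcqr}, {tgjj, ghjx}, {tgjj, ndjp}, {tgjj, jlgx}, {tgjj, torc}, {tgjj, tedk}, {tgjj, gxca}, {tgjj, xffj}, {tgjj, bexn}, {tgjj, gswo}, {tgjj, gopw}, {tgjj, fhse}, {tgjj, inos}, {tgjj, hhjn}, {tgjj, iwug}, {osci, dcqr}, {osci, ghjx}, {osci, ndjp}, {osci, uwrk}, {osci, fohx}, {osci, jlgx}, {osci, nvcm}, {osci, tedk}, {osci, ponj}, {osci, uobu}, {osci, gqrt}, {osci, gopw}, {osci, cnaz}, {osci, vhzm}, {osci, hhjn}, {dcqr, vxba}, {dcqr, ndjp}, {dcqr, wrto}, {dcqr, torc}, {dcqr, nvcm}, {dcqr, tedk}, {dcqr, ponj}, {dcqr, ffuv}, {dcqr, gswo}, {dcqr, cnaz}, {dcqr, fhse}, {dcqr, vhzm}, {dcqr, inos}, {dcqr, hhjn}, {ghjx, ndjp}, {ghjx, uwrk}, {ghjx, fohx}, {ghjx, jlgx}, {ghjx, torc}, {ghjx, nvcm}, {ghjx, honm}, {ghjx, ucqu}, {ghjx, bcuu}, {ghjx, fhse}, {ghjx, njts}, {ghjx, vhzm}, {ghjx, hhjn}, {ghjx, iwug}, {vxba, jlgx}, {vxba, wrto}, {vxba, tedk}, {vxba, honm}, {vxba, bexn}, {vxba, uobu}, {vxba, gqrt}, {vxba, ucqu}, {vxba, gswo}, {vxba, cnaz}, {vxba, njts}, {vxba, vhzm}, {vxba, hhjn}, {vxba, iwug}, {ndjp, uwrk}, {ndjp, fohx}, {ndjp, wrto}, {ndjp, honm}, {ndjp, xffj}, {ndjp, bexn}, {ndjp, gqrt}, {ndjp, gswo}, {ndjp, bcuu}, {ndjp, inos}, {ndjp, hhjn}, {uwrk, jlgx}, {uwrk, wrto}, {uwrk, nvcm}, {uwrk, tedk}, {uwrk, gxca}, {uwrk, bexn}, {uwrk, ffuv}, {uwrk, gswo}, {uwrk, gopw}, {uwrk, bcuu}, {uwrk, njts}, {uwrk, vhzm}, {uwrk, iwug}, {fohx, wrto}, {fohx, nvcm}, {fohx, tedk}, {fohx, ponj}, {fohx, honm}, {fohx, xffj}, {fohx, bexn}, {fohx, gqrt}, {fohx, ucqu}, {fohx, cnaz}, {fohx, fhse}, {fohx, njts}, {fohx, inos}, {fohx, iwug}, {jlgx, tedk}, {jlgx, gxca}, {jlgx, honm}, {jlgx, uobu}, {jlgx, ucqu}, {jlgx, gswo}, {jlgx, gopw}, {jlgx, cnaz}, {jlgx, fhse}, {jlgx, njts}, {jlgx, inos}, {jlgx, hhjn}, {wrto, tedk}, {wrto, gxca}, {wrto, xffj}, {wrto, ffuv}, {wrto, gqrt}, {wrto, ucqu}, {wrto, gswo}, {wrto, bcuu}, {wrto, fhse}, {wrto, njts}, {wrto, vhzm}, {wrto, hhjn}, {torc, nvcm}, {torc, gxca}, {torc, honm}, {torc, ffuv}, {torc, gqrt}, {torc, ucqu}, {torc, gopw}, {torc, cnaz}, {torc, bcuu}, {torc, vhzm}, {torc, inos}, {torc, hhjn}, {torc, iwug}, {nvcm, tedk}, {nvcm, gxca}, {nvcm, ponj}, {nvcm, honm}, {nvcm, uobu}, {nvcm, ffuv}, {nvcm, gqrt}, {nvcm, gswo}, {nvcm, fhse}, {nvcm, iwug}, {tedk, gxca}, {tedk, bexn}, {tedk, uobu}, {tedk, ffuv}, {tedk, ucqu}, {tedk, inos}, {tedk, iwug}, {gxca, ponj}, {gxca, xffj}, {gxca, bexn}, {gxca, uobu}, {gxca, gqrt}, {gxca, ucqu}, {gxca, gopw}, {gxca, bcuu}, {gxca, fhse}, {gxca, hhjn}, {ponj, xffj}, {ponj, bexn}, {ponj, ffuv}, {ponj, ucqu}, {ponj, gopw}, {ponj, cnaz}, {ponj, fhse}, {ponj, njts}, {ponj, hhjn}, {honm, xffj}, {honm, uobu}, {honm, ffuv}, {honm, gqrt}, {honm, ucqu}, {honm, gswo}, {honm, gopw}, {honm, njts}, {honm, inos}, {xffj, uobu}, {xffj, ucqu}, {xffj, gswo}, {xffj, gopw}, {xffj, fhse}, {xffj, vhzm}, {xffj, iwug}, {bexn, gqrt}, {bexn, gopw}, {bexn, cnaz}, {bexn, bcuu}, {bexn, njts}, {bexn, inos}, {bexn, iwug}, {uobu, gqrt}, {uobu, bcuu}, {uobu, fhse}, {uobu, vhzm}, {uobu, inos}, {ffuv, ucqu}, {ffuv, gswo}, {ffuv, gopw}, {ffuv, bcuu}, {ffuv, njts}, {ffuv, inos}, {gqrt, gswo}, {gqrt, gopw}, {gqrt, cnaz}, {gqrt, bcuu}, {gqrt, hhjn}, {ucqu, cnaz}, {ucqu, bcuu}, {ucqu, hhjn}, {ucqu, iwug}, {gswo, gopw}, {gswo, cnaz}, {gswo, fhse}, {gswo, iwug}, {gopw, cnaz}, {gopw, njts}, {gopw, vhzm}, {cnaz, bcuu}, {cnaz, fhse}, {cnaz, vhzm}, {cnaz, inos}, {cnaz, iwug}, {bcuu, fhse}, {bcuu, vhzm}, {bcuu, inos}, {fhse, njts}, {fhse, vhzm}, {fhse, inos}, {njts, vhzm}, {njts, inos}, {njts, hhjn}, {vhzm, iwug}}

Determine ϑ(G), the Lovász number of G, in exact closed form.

Vertex hhjn has 18 neighbors: yioy, guic, kelr, aham, tgjj, osci, dcqr, ghjx, vxba, ndjp, jlgx, wrto, torc, gxca, ponj, gqrt, ucqu, njts.
N(gxca) = {yioy, tgjj, uwrk, jlgx, wrto, torc, nvcm, tedk, ponj, xffj, bexn, uobu, gqrt, ucqu, gopw, bcuu, fhse, hhjn}, |N(gxca)| = 18.
deg(ghjx) = 18; N(ghjx) = {aham, zett, tgjj, osci, ndjp, uwrk, fohx, jlgx, torc, nvcm, honm, ucqu, bcuu, fhse, njts, vhzm, hhjn, iwug}.
Vertex xffj has 18 neighbors: yioy, guic, kelr, zett, tgjj, ndjp, fohx, wrto, gxca, ponj, honm, uobu, ucqu, gswo, gopw, fhse, vhzm, iwug.
37-vertex 18-regular graph: strongly regular (37,18,8,9).
A has 3 distinct eigenvalues ≈ [18.0, 2.54138, -3.54138].
λ_max=18, λ_min=-sqrt(37)/2 - 1/2; ϑ = −37·λ_min/(λ_max−λ_min) = sqrt(37).
≈ 6.082763 (to 6 d.p.).

sqrt(37)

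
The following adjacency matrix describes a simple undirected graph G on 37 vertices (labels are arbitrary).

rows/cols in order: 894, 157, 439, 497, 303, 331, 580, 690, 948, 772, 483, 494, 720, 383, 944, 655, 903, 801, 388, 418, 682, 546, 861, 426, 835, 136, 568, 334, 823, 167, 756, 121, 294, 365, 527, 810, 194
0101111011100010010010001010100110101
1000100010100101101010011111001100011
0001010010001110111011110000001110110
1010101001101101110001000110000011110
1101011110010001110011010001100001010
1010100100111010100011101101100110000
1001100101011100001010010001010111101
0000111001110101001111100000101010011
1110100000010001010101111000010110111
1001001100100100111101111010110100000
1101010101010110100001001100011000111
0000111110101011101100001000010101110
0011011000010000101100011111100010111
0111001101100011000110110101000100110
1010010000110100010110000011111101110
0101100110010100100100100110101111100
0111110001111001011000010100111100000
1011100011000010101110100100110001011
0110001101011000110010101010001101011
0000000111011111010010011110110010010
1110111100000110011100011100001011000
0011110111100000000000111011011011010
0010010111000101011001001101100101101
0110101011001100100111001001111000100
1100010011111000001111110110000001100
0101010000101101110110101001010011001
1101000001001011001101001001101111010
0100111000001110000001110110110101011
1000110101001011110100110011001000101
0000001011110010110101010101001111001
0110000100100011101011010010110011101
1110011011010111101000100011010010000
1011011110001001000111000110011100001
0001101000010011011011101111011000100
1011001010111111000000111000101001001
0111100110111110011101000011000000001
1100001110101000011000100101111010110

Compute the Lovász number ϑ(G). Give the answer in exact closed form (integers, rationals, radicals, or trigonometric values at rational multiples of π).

deg(861) = 18; N(861) = {439, 331, 690, 948, 772, 383, 655, 801, 388, 546, 835, 136, 334, 823, 121, 365, 527, 194}.
deg(810) = 18; N(810) = {157, 439, 497, 303, 690, 948, 483, 494, 720, 383, 944, 801, 388, 418, 546, 568, 334, 194}.
deg(483) = 18; N(483) = {894, 157, 497, 331, 690, 772, 494, 383, 944, 903, 546, 835, 136, 167, 756, 527, 810, 194}.
N(835) = {894, 157, 331, 948, 772, 483, 494, 720, 388, 418, 682, 546, 861, 426, 136, 568, 365, 527}, |N(835)| = 18.
Every vertex has degree 18 (N=37); strongly regular (37,18,8,9).
spec(A) ≈ [18.0, 2.541381, -3.541381] (distinct, 6 d.p.).
Lovász (edge-transitive): ϑ = −37·(-sqrt(37)/2 - 1/2)/((18)−(-sqrt(37)/2 - 1/2)) = sqrt(37).
≈ 6.082763 (to 6 d.p.).

sqrt(37)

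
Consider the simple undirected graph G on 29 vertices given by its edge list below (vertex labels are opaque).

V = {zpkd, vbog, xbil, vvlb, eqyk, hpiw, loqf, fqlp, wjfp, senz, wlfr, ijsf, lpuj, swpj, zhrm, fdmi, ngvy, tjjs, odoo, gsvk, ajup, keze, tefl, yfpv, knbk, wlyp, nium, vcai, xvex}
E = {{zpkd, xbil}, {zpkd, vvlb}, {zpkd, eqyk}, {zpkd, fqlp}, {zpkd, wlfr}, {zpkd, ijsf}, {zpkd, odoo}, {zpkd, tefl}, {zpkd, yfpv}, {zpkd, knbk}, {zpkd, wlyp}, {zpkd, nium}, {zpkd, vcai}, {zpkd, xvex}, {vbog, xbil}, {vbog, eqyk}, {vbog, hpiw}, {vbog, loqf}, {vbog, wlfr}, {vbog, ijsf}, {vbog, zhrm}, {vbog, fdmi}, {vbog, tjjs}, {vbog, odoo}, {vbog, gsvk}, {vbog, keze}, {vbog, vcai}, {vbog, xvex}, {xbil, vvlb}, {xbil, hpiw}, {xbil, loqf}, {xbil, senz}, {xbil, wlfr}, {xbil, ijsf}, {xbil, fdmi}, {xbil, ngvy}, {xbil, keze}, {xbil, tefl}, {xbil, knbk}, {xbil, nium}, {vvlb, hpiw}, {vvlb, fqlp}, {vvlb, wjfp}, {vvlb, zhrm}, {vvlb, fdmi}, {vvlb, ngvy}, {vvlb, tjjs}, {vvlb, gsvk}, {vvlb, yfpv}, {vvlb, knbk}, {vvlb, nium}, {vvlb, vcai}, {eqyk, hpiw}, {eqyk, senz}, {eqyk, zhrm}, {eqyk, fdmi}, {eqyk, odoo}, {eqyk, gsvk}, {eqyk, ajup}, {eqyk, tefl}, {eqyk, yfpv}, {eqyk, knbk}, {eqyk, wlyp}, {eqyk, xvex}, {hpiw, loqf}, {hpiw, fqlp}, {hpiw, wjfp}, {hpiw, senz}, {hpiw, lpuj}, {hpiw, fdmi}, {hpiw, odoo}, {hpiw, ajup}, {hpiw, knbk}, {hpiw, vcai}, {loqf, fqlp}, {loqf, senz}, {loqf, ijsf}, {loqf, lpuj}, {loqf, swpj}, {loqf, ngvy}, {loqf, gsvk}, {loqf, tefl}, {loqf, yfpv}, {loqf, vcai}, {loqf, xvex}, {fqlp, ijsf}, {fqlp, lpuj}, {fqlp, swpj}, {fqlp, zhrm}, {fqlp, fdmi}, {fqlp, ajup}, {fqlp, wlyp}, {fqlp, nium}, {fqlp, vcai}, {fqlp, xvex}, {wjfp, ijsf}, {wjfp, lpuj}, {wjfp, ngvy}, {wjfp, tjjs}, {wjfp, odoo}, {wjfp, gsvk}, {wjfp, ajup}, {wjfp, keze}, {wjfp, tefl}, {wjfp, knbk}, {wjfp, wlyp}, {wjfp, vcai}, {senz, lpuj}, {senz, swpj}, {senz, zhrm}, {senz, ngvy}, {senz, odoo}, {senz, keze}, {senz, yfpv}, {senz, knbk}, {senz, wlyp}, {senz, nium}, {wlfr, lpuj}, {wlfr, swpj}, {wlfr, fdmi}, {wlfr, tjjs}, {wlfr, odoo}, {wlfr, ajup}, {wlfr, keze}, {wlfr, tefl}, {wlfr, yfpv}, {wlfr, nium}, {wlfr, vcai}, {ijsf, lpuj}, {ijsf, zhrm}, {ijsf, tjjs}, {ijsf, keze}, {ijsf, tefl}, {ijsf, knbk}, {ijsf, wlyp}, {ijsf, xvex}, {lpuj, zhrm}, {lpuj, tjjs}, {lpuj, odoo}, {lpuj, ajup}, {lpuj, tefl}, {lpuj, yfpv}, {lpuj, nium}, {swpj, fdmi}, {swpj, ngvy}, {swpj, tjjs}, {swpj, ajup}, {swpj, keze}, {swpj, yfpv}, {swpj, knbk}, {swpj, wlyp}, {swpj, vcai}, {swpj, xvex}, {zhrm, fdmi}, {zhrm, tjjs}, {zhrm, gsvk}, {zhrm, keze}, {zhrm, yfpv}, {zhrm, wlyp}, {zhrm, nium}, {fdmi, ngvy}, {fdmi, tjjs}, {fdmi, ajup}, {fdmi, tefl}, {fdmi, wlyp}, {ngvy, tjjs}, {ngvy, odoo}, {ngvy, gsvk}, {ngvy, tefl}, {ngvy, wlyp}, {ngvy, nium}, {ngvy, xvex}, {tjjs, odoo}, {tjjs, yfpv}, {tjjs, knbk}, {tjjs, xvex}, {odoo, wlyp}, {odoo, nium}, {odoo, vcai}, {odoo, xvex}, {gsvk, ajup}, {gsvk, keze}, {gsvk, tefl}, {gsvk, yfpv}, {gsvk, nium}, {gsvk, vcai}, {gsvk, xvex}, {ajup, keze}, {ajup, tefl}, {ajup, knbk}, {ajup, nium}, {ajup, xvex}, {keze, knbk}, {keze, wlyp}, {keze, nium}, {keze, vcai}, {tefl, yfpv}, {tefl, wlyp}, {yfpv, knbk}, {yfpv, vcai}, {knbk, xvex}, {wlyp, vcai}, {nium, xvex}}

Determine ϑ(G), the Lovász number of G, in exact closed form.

Vertex vbog has 14 neighbors: xbil, eqyk, hpiw, loqf, wlfr, ijsf, zhrm, fdmi, tjjs, odoo, gsvk, keze, vcai, xvex.
deg(knbk) = 14; N(knbk) = {zpkd, xbil, vvlb, eqyk, hpiw, wjfp, senz, ijsf, swpj, tjjs, ajup, keze, yfpv, xvex}.
Vertex vcai has 14 neighbors: zpkd, vbog, vvlb, hpiw, loqf, fqlp, wjfp, wlfr, swpj, odoo, gsvk, keze, yfpv, wlyp.
Vertex eqyk has 14 neighbors: zpkd, vbog, hpiw, senz, zhrm, fdmi, odoo, gsvk, ajup, tefl, yfpv, knbk, wlyp, xvex.
Every vertex has degree 14 (N=29); Paley(29): SR with (k,λ,μ)=(14,6,7).
Distinct eigenvalues (to 5 d.p.): [14.0, 2.19258, -3.19258].
λ_max=14, λ_min=-sqrt(29)/2 - 1/2; ϑ = −29·λ_min/(λ_max−λ_min) = sqrt(29).
= 5.385165… (decimal).

sqrt(29)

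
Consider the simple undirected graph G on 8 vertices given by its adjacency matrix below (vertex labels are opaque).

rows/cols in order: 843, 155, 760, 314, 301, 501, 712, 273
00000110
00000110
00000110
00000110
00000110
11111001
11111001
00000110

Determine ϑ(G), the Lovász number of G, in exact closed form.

6

deg(501) = 6; N(501) = {843, 155, 760, 314, 301, 273}.
N(314) = {501, 712}, |N(314)| = 2.
deg(712) = 6; N(712) = {843, 155, 760, 314, 301, 273}.
deg(155) = 2; N(155) = {501, 712}.
Complete 2-partite, parts [6, 2]: perfect, ϑ = α = 6.
= 6.00000… (decimal).
Check 6 ≤ 6 ≤ 6: collapsed.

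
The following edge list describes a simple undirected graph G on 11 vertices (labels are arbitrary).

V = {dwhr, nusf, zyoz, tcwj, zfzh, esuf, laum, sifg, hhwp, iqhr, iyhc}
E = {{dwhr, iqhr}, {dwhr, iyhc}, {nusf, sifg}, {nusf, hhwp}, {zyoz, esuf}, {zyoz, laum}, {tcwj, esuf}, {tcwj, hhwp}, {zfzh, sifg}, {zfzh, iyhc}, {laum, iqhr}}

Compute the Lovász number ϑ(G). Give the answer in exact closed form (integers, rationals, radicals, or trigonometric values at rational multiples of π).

N(tcwj) = {esuf, hhwp}, |N(tcwj)| = 2.
Vertex dwhr has 2 neighbors: iqhr, iyhc.
Vertex sifg has 2 neighbors: nusf, zfzh.
N(zfzh) = {sifg, iyhc}, |N(zfzh)| = 2.
deg(v) = 2 for all v (|V|=11); this is C_{11}, the 11-cycle.
Distinct eigenvalues (to 3 d.p.): [2.0, 1.683, 0.831, -0.285, -1.31, -1.919].
−11·(-2*cos(pi/11)) / ((2)−(-2*cos(pi/11))) = 11*cos(pi/11)/(cos(pi/11) + 1) = ϑ(G).
Numerically 5.3863029.
Check 5 ≤ 11*cos(pi/11)/(cos(pi/11) + 1) ≤ 6: both strict.

11*cos(pi/11)/(cos(pi/11) + 1)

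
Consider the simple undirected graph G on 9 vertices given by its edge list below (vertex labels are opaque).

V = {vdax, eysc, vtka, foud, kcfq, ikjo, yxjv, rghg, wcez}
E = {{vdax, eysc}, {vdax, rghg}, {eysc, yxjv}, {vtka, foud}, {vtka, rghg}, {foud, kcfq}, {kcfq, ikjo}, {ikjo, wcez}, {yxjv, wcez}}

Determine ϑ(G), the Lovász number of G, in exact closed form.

deg(vtka) = 2; N(vtka) = {foud, rghg}.
N(vdax) = {eysc, rghg}, |N(vdax)| = 2.
N(wcez) = {ikjo, yxjv}, |N(wcez)| = 2.
Vertex foud has 2 neighbors: vtka, kcfq.
deg(v) = 2 for all v (|V|=9); connected 2-regular on 9 ⇒ C_{9}.
A has 5 distinct eigenvalues ≈ [2.0, 1.5321, 0.3473, -1.0, -1.8794].
λ_max=2, λ_min=-2*cos(pi/9); ϑ = −9·λ_min/(λ_max−λ_min) = 9*cos(pi/9)/(cos(pi/9) + 1).
≈ 4.36009 (to 5 d.p.).
Check 4 ≤ 9*cos(pi/9)/(cos(pi/9) + 1) ≤ 5: both strict.

9*cos(pi/9)/(cos(pi/9) + 1)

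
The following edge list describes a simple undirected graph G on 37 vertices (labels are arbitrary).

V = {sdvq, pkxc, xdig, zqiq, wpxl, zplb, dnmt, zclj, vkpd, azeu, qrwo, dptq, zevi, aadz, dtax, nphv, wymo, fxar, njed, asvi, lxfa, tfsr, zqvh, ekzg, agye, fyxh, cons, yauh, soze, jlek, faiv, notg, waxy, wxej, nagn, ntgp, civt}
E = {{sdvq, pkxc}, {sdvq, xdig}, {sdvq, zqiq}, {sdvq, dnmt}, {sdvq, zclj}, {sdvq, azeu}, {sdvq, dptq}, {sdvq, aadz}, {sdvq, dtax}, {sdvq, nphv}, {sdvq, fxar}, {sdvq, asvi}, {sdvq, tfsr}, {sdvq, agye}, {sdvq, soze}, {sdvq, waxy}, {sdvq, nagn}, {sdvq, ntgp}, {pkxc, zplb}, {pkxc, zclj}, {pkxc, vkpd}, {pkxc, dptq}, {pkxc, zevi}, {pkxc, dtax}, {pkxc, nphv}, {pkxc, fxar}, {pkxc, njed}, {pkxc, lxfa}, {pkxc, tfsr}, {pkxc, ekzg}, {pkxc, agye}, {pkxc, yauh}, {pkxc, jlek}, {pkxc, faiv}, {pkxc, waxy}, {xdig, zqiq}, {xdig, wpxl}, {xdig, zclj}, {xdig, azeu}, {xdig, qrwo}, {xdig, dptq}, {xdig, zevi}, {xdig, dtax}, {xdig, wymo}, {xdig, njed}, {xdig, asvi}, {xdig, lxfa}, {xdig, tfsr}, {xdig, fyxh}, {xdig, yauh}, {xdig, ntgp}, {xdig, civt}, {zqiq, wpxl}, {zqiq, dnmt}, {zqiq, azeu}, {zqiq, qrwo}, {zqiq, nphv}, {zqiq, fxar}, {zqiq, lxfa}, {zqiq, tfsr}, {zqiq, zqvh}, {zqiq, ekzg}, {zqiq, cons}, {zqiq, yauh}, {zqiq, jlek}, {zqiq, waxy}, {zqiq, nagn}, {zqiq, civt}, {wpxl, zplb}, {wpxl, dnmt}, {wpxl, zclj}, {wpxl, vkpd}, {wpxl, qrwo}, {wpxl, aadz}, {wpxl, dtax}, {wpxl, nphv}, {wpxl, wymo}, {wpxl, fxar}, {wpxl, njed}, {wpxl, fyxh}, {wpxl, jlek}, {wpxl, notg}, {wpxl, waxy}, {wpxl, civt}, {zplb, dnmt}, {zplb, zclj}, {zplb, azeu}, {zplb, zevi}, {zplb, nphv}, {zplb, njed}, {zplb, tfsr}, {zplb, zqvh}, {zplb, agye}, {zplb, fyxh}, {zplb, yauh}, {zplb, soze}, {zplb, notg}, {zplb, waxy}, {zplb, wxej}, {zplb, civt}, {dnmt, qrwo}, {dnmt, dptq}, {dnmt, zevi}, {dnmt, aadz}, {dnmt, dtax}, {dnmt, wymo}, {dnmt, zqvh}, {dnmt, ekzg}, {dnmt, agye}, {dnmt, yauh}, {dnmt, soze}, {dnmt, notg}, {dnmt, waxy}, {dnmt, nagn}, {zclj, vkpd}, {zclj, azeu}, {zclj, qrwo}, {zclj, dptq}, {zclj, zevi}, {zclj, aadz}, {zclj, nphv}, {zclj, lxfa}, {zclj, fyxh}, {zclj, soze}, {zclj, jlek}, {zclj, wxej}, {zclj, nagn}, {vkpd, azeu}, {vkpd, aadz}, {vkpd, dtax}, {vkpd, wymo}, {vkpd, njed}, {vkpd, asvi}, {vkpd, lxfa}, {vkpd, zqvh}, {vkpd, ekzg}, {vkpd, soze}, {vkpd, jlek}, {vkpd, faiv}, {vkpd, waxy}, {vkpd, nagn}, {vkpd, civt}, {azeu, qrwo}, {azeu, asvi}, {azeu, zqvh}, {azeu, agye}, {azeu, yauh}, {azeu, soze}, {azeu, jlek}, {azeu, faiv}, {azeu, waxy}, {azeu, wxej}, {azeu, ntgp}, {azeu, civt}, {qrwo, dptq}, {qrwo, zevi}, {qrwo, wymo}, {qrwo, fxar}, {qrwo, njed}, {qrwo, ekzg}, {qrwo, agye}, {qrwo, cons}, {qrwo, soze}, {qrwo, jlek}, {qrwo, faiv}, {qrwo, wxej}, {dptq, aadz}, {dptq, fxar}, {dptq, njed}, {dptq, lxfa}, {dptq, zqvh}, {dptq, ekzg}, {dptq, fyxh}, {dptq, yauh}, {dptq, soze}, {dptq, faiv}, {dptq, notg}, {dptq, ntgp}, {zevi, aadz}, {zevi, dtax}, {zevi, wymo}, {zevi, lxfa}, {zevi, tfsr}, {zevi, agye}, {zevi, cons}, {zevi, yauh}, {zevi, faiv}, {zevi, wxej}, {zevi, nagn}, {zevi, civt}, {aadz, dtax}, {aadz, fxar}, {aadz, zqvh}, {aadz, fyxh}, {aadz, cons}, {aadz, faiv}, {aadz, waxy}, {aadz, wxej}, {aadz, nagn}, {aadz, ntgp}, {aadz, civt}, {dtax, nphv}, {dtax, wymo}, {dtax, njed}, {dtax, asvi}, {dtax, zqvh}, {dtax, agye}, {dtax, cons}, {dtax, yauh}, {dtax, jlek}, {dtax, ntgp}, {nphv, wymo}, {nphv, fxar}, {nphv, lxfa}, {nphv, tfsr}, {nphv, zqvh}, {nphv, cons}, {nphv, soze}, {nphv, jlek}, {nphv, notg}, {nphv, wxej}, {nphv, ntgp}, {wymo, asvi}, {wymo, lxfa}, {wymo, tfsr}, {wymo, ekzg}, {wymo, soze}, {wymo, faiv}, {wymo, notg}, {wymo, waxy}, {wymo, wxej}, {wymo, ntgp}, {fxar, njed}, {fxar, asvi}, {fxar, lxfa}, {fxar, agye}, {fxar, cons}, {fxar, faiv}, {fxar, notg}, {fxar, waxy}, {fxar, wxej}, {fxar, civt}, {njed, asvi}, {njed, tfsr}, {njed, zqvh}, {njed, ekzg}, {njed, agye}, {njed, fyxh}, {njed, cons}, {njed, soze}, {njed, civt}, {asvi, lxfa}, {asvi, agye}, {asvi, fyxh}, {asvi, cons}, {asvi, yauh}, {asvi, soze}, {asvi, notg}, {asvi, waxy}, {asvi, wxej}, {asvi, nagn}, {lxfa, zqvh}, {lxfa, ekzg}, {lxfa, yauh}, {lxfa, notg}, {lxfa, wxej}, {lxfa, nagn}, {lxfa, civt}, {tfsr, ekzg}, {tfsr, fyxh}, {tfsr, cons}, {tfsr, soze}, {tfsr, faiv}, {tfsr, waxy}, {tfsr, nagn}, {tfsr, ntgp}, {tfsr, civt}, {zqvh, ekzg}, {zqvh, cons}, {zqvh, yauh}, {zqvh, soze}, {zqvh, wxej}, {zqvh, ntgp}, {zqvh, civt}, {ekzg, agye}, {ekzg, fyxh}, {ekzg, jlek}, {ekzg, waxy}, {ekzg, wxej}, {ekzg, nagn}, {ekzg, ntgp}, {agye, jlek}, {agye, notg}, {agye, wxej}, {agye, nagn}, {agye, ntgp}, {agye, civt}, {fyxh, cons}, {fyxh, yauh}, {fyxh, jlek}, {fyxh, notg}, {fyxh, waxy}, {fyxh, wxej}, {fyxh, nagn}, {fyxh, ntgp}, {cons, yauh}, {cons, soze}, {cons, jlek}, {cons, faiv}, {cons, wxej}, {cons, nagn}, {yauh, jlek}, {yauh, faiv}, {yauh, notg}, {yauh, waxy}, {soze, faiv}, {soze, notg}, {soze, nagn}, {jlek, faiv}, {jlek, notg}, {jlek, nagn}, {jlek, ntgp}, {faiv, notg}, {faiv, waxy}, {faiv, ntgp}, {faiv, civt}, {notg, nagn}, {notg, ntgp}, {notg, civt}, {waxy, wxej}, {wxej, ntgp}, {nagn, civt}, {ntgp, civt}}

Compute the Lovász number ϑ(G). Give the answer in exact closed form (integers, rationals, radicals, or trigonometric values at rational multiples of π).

deg(soze) = 18; N(soze) = {sdvq, zplb, dnmt, zclj, vkpd, azeu, qrwo, dptq, nphv, wymo, njed, asvi, tfsr, zqvh, cons, faiv, notg, nagn}.
Vertex waxy has 18 neighbors: sdvq, pkxc, zqiq, wpxl, zplb, dnmt, vkpd, azeu, aadz, wymo, fxar, asvi, tfsr, ekzg, fyxh, yauh, faiv, wxej.
deg(asvi) = 18; N(asvi) = {sdvq, xdig, vkpd, azeu, dtax, wymo, fxar, njed, lxfa, agye, fyxh, cons, yauh, soze, notg, waxy, wxej, nagn}.
Vertex ekzg has 18 neighbors: pkxc, zqiq, dnmt, vkpd, qrwo, dptq, wymo, njed, lxfa, tfsr, zqvh, agye, fyxh, jlek, waxy, wxej, nagn, ntgp.
18-regular, N=37; Paley(37): SR with (k,λ,μ)=(18,8,9).
The 3 distinct eigenvalues: [18.0, 2.541, -3.541].
−37·(-sqrt(37)/2 - 1/2) / ((18)−(-sqrt(37)/2 - 1/2)) = sqrt(37) = ϑ(G).
Numerically 6.082762530.

sqrt(37)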